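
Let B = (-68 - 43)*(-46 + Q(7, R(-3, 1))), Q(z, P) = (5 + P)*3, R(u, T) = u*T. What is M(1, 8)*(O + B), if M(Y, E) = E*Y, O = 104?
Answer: 36352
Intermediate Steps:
R(u, T) = T*u
Q(z, P) = 15 + 3*P
B = 4440 (B = (-68 - 43)*(-46 + (15 + 3*(1*(-3)))) = -111*(-46 + (15 + 3*(-3))) = -111*(-46 + (15 - 9)) = -111*(-46 + 6) = -111*(-40) = 4440)
M(1, 8)*(O + B) = (8*1)*(104 + 4440) = 8*4544 = 36352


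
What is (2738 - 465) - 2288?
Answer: -15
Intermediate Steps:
(2738 - 465) - 2288 = 2273 - 2288 = -15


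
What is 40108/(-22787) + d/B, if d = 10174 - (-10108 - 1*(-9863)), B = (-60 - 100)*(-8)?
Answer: 186079513/29167360 ≈ 6.3797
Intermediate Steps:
B = 1280 (B = -160*(-8) = 1280)
d = 10419 (d = 10174 - (-10108 + 9863) = 10174 - 1*(-245) = 10174 + 245 = 10419)
40108/(-22787) + d/B = 40108/(-22787) + 10419/1280 = 40108*(-1/22787) + 10419*(1/1280) = -40108/22787 + 10419/1280 = 186079513/29167360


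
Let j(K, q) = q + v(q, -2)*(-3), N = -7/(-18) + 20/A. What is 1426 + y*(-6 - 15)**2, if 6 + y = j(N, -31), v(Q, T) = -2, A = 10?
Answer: -12245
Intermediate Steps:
N = 43/18 (N = -7/(-18) + 20/10 = -7*(-1/18) + 20*(1/10) = 7/18 + 2 = 43/18 ≈ 2.3889)
j(K, q) = 6 + q (j(K, q) = q - 2*(-3) = q + 6 = 6 + q)
y = -31 (y = -6 + (6 - 31) = -6 - 25 = -31)
1426 + y*(-6 - 15)**2 = 1426 - 31*(-6 - 15)**2 = 1426 - 31*(-21)**2 = 1426 - 31*441 = 1426 - 13671 = -12245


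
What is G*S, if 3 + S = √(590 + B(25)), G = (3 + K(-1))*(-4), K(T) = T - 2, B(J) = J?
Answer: 0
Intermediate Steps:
K(T) = -2 + T
G = 0 (G = (3 + (-2 - 1))*(-4) = (3 - 3)*(-4) = 0*(-4) = 0)
S = -3 + √615 (S = -3 + √(590 + 25) = -3 + √615 ≈ 21.799)
G*S = 0*(-3 + √615) = 0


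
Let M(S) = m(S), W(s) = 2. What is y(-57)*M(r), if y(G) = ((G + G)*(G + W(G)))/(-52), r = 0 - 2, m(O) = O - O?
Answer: 0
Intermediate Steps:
m(O) = 0
r = -2
M(S) = 0
y(G) = -G*(2 + G)/26 (y(G) = ((G + G)*(G + 2))/(-52) = ((2*G)*(2 + G))*(-1/52) = (2*G*(2 + G))*(-1/52) = -G*(2 + G)/26)
y(-57)*M(r) = -1/26*(-57)*(2 - 57)*0 = -1/26*(-57)*(-55)*0 = -3135/26*0 = 0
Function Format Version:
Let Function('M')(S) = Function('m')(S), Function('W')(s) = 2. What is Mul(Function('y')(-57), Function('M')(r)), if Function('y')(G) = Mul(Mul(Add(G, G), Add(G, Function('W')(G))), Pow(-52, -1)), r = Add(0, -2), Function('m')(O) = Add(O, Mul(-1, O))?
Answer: 0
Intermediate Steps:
Function('m')(O) = 0
r = -2
Function('M')(S) = 0
Function('y')(G) = Mul(Rational(-1, 26), G, Add(2, G)) (Function('y')(G) = Mul(Mul(Add(G, G), Add(G, 2)), Pow(-52, -1)) = Mul(Mul(Mul(2, G), Add(2, G)), Rational(-1, 52)) = Mul(Mul(2, G, Add(2, G)), Rational(-1, 52)) = Mul(Rational(-1, 26), G, Add(2, G)))
Mul(Function('y')(-57), Function('M')(r)) = Mul(Mul(Rational(-1, 26), -57, Add(2, -57)), 0) = Mul(Mul(Rational(-1, 26), -57, -55), 0) = Mul(Rational(-3135, 26), 0) = 0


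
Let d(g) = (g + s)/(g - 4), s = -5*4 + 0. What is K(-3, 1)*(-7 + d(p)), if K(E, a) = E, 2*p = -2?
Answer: 42/5 ≈ 8.4000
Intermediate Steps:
p = -1 (p = (½)*(-2) = -1)
s = -20 (s = -20 + 0 = -20)
d(g) = (-20 + g)/(-4 + g) (d(g) = (g - 20)/(g - 4) = (-20 + g)/(-4 + g))
K(-3, 1)*(-7 + d(p)) = -3*(-7 + (-20 - 1)/(-4 - 1)) = -3*(-7 - 21/(-5)) = -3*(-7 - ⅕*(-21)) = -3*(-7 + 21/5) = -3*(-14/5) = 42/5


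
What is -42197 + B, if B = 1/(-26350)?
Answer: -1111890951/26350 ≈ -42197.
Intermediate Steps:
B = -1/26350 ≈ -3.7951e-5
-42197 + B = -42197 - 1/26350 = -1111890951/26350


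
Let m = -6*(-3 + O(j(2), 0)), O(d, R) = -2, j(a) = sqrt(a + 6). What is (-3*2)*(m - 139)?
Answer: 654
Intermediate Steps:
j(a) = sqrt(6 + a)
m = 30 (m = -6*(-3 - 2) = -6*(-5) = 30)
(-3*2)*(m - 139) = (-3*2)*(30 - 139) = -6*(-109) = 654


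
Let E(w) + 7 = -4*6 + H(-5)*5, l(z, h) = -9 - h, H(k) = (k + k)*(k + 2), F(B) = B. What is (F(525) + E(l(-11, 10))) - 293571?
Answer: -292927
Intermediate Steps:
H(k) = 2*k*(2 + k) (H(k) = (2*k)*(2 + k) = 2*k*(2 + k))
E(w) = 119 (E(w) = -7 + (-4*6 + (2*(-5)*(2 - 5))*5) = -7 + (-24 + (2*(-5)*(-3))*5) = -7 + (-24 + 30*5) = -7 + (-24 + 150) = -7 + 126 = 119)
(F(525) + E(l(-11, 10))) - 293571 = (525 + 119) - 293571 = 644 - 293571 = -292927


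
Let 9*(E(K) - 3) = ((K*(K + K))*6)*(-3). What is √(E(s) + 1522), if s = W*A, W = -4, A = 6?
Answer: I*√779 ≈ 27.911*I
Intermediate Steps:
s = -24 (s = -4*6 = -24)
E(K) = 3 - 4*K² (E(K) = 3 + (((K*(K + K))*6)*(-3))/9 = 3 + (((K*(2*K))*6)*(-3))/9 = 3 + (((2*K²)*6)*(-3))/9 = 3 + ((12*K²)*(-3))/9 = 3 + (-36*K²)/9 = 3 - 4*K²)
√(E(s) + 1522) = √((3 - 4*(-24)²) + 1522) = √((3 - 4*576) + 1522) = √((3 - 2304) + 1522) = √(-2301 + 1522) = √(-779) = I*√779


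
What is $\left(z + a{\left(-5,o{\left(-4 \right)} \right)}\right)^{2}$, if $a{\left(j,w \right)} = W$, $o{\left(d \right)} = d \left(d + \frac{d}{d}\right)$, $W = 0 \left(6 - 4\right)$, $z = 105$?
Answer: $11025$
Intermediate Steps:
$W = 0$ ($W = 0 \cdot 2 = 0$)
$o{\left(d \right)} = d \left(1 + d\right)$ ($o{\left(d \right)} = d \left(d + 1\right) = d \left(1 + d\right)$)
$a{\left(j,w \right)} = 0$
$\left(z + a{\left(-5,o{\left(-4 \right)} \right)}\right)^{2} = \left(105 + 0\right)^{2} = 105^{2} = 11025$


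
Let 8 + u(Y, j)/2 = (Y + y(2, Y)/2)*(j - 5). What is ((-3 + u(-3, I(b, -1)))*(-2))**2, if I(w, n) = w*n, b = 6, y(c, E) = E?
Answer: 25600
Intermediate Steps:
I(w, n) = n*w
u(Y, j) = -16 + 3*Y*(-5 + j) (u(Y, j) = -16 + 2*((Y + Y/2)*(j - 5)) = -16 + 2*((Y + Y*(1/2))*(-5 + j)) = -16 + 2*((Y + Y/2)*(-5 + j)) = -16 + 2*((3*Y/2)*(-5 + j)) = -16 + 2*(3*Y*(-5 + j)/2) = -16 + 3*Y*(-5 + j))
((-3 + u(-3, I(b, -1)))*(-2))**2 = ((-3 + (-16 - 15*(-3) + 3*(-3)*(-1*6)))*(-2))**2 = ((-3 + (-16 + 45 + 3*(-3)*(-6)))*(-2))**2 = ((-3 + (-16 + 45 + 54))*(-2))**2 = ((-3 + 83)*(-2))**2 = (80*(-2))**2 = (-160)**2 = 25600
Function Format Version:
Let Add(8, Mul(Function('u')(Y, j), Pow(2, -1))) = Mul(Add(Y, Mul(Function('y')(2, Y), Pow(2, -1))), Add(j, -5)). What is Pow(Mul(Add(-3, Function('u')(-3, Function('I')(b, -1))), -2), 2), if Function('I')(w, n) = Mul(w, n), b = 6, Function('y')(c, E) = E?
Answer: 25600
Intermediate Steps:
Function('I')(w, n) = Mul(n, w)
Function('u')(Y, j) = Add(-16, Mul(3, Y, Add(-5, j))) (Function('u')(Y, j) = Add(-16, Mul(2, Mul(Add(Y, Mul(Y, Pow(2, -1))), Add(j, -5)))) = Add(-16, Mul(2, Mul(Add(Y, Mul(Y, Rational(1, 2))), Add(-5, j)))) = Add(-16, Mul(2, Mul(Add(Y, Mul(Rational(1, 2), Y)), Add(-5, j)))) = Add(-16, Mul(2, Mul(Mul(Rational(3, 2), Y), Add(-5, j)))) = Add(-16, Mul(2, Mul(Rational(3, 2), Y, Add(-5, j)))) = Add(-16, Mul(3, Y, Add(-5, j))))
Pow(Mul(Add(-3, Function('u')(-3, Function('I')(b, -1))), -2), 2) = Pow(Mul(Add(-3, Add(-16, Mul(-15, -3), Mul(3, -3, Mul(-1, 6)))), -2), 2) = Pow(Mul(Add(-3, Add(-16, 45, Mul(3, -3, -6))), -2), 2) = Pow(Mul(Add(-3, Add(-16, 45, 54)), -2), 2) = Pow(Mul(Add(-3, 83), -2), 2) = Pow(Mul(80, -2), 2) = Pow(-160, 2) = 25600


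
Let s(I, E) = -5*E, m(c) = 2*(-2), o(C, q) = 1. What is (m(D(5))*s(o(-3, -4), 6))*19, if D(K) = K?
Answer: 2280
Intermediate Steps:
m(c) = -4
(m(D(5))*s(o(-3, -4), 6))*19 = -(-20)*6*19 = -4*(-30)*19 = 120*19 = 2280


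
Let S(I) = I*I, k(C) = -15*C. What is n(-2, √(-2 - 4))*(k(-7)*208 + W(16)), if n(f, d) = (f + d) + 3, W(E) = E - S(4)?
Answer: 21840 + 21840*I*√6 ≈ 21840.0 + 53497.0*I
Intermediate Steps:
S(I) = I²
W(E) = -16 + E (W(E) = E - 1*4² = E - 1*16 = E - 16 = -16 + E)
n(f, d) = 3 + d + f (n(f, d) = (d + f) + 3 = 3 + d + f)
n(-2, √(-2 - 4))*(k(-7)*208 + W(16)) = (3 + √(-2 - 4) - 2)*(-15*(-7)*208 + (-16 + 16)) = (3 + √(-6) - 2)*(105*208 + 0) = (3 + I*√6 - 2)*(21840 + 0) = (1 + I*√6)*21840 = 21840 + 21840*I*√6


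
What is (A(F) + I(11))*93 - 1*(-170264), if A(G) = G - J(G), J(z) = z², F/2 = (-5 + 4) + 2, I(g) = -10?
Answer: 169148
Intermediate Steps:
F = 2 (F = 2*((-5 + 4) + 2) = 2*(-1 + 2) = 2*1 = 2)
A(G) = G - G²
(A(F) + I(11))*93 - 1*(-170264) = (2*(1 - 1*2) - 10)*93 - 1*(-170264) = (2*(1 - 2) - 10)*93 + 170264 = (2*(-1) - 10)*93 + 170264 = (-2 - 10)*93 + 170264 = -12*93 + 170264 = -1116 + 170264 = 169148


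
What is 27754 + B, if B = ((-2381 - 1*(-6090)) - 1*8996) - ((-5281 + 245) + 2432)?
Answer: 25071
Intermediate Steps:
B = -2683 (B = ((-2381 + 6090) - 8996) - (-5036 + 2432) = (3709 - 8996) - 1*(-2604) = -5287 + 2604 = -2683)
27754 + B = 27754 - 2683 = 25071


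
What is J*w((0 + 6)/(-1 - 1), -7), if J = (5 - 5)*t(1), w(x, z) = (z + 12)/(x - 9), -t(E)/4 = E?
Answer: 0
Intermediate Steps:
t(E) = -4*E
w(x, z) = (12 + z)/(-9 + x)
J = 0 (J = (5 - 5)*(-4*1) = 0*(-4) = 0)
J*w((0 + 6)/(-1 - 1), -7) = 0*((12 - 7)/(-9 + (0 + 6)/(-1 - 1))) = 0*(5/(-9 + 6/(-2))) = 0*(5/(-9 + 6*(-1/2))) = 0*(5/(-9 - 3)) = 0*(5/(-12)) = 0*(-1/12*5) = 0*(-5/12) = 0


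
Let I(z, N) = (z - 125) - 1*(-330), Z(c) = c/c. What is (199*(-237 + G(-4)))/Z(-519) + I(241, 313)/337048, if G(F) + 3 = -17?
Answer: -8618822709/168524 ≈ -51143.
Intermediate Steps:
G(F) = -20 (G(F) = -3 - 17 = -20)
Z(c) = 1
I(z, N) = 205 + z (I(z, N) = (-125 + z) + 330 = 205 + z)
(199*(-237 + G(-4)))/Z(-519) + I(241, 313)/337048 = (199*(-237 - 20))/1 + (205 + 241)/337048 = (199*(-257))*1 + 446*(1/337048) = -51143*1 + 223/168524 = -51143 + 223/168524 = -8618822709/168524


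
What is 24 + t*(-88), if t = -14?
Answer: 1256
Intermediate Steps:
24 + t*(-88) = 24 - 14*(-88) = 24 + 1232 = 1256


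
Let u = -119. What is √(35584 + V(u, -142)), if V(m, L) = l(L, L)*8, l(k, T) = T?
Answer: 4*√2153 ≈ 185.60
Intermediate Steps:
V(m, L) = 8*L (V(m, L) = L*8 = 8*L)
√(35584 + V(u, -142)) = √(35584 + 8*(-142)) = √(35584 - 1136) = √34448 = 4*√2153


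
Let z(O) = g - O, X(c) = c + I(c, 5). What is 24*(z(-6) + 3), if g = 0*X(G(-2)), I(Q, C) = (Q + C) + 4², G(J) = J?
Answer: 216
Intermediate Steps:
I(Q, C) = 16 + C + Q (I(Q, C) = (C + Q) + 16 = 16 + C + Q)
X(c) = 21 + 2*c (X(c) = c + (16 + 5 + c) = c + (21 + c) = 21 + 2*c)
g = 0 (g = 0*(21 + 2*(-2)) = 0*(21 - 4) = 0*17 = 0)
z(O) = -O (z(O) = 0 - O = -O)
24*(z(-6) + 3) = 24*(-1*(-6) + 3) = 24*(6 + 3) = 24*9 = 216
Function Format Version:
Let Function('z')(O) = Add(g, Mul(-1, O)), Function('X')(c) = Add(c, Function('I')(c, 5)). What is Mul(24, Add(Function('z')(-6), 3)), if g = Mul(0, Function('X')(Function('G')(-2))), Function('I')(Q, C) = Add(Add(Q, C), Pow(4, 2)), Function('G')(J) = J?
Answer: 216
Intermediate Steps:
Function('I')(Q, C) = Add(16, C, Q) (Function('I')(Q, C) = Add(Add(C, Q), 16) = Add(16, C, Q))
Function('X')(c) = Add(21, Mul(2, c)) (Function('X')(c) = Add(c, Add(16, 5, c)) = Add(c, Add(21, c)) = Add(21, Mul(2, c)))
g = 0 (g = Mul(0, Add(21, Mul(2, -2))) = Mul(0, Add(21, -4)) = Mul(0, 17) = 0)
Function('z')(O) = Mul(-1, O) (Function('z')(O) = Add(0, Mul(-1, O)) = Mul(-1, O))
Mul(24, Add(Function('z')(-6), 3)) = Mul(24, Add(Mul(-1, -6), 3)) = Mul(24, Add(6, 3)) = Mul(24, 9) = 216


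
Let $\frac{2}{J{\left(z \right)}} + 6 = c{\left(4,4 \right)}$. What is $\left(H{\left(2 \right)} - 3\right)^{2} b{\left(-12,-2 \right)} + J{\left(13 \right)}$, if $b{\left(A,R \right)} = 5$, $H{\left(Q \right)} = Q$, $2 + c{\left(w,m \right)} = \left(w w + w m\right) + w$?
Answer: $\frac{71}{14} \approx 5.0714$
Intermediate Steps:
$c{\left(w,m \right)} = -2 + w + w^{2} + m w$ ($c{\left(w,m \right)} = -2 + \left(\left(w w + w m\right) + w\right) = -2 + \left(\left(w^{2} + m w\right) + w\right) = -2 + \left(w + w^{2} + m w\right) = -2 + w + w^{2} + m w$)
$J{\left(z \right)} = \frac{1}{14}$ ($J{\left(z \right)} = \frac{2}{-6 + \left(-2 + 4 + 4^{2} + 4 \cdot 4\right)} = \frac{2}{-6 + \left(-2 + 4 + 16 + 16\right)} = \frac{2}{-6 + 34} = \frac{2}{28} = 2 \cdot \frac{1}{28} = \frac{1}{14}$)
$\left(H{\left(2 \right)} - 3\right)^{2} b{\left(-12,-2 \right)} + J{\left(13 \right)} = \left(2 - 3\right)^{2} \cdot 5 + \frac{1}{14} = \left(-1\right)^{2} \cdot 5 + \frac{1}{14} = 1 \cdot 5 + \frac{1}{14} = 5 + \frac{1}{14} = \frac{71}{14}$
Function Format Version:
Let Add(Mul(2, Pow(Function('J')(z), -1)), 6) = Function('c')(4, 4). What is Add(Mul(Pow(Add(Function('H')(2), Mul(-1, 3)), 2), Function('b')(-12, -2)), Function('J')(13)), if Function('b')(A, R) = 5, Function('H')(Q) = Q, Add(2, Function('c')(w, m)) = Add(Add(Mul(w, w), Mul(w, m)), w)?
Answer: Rational(71, 14) ≈ 5.0714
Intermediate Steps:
Function('c')(w, m) = Add(-2, w, Pow(w, 2), Mul(m, w)) (Function('c')(w, m) = Add(-2, Add(Add(Mul(w, w), Mul(w, m)), w)) = Add(-2, Add(Add(Pow(w, 2), Mul(m, w)), w)) = Add(-2, Add(w, Pow(w, 2), Mul(m, w))) = Add(-2, w, Pow(w, 2), Mul(m, w)))
Function('J')(z) = Rational(1, 14) (Function('J')(z) = Mul(2, Pow(Add(-6, Add(-2, 4, Pow(4, 2), Mul(4, 4))), -1)) = Mul(2, Pow(Add(-6, Add(-2, 4, 16, 16)), -1)) = Mul(2, Pow(Add(-6, 34), -1)) = Mul(2, Pow(28, -1)) = Mul(2, Rational(1, 28)) = Rational(1, 14))
Add(Mul(Pow(Add(Function('H')(2), Mul(-1, 3)), 2), Function('b')(-12, -2)), Function('J')(13)) = Add(Mul(Pow(Add(2, Mul(-1, 3)), 2), 5), Rational(1, 14)) = Add(Mul(Pow(Add(2, -3), 2), 5), Rational(1, 14)) = Add(Mul(Pow(-1, 2), 5), Rational(1, 14)) = Add(Mul(1, 5), Rational(1, 14)) = Add(5, Rational(1, 14)) = Rational(71, 14)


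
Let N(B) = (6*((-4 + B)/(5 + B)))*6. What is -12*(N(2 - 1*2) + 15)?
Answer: 828/5 ≈ 165.60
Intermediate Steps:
N(B) = 36*(-4 + B)/(5 + B) (N(B) = (6*((-4 + B)/(5 + B)))*6 = (6*(-4 + B)/(5 + B))*6 = 36*(-4 + B)/(5 + B))
-12*(N(2 - 1*2) + 15) = -12*(36*(-4 + (2 - 1*2))/(5 + (2 - 1*2)) + 15) = -12*(36*(-4 + (2 - 2))/(5 + (2 - 2)) + 15) = -12*(36*(-4 + 0)/(5 + 0) + 15) = -12*(36*(-4)/5 + 15) = -12*(36*(⅕)*(-4) + 15) = -12*(-144/5 + 15) = -12*(-69/5) = 828/5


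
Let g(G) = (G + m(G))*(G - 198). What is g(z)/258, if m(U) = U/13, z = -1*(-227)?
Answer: 46081/1677 ≈ 27.478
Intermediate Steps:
z = 227
m(U) = U/13 (m(U) = U*(1/13) = U/13)
g(G) = 14*G*(-198 + G)/13 (g(G) = (G + G/13)*(G - 198) = (14*G/13)*(-198 + G) = 14*G*(-198 + G)/13)
g(z)/258 = ((14/13)*227*(-198 + 227))/258 = ((14/13)*227*29)*(1/258) = (92162/13)*(1/258) = 46081/1677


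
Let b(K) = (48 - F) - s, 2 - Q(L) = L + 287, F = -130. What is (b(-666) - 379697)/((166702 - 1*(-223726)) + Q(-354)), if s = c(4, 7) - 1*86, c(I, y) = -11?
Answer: -379422/390497 ≈ -0.97164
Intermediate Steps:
s = -97 (s = -11 - 1*86 = -11 - 86 = -97)
Q(L) = -285 - L (Q(L) = 2 - (L + 287) = 2 - (287 + L) = 2 + (-287 - L) = -285 - L)
b(K) = 275 (b(K) = (48 - 1*(-130)) - 1*(-97) = (48 + 130) + 97 = 178 + 97 = 275)
(b(-666) - 379697)/((166702 - 1*(-223726)) + Q(-354)) = (275 - 379697)/((166702 - 1*(-223726)) + (-285 - 1*(-354))) = -379422/((166702 + 223726) + (-285 + 354)) = -379422/(390428 + 69) = -379422/390497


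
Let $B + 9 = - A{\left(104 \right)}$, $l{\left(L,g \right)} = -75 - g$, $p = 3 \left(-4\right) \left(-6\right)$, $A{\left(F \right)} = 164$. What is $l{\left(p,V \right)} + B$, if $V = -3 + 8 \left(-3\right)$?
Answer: $-221$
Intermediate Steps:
$p = 72$ ($p = \left(-12\right) \left(-6\right) = 72$)
$V = -27$ ($V = -3 - 24 = -27$)
$B = -173$ ($B = -9 - 164 = -173$)
$l{\left(p,V \right)} + B = \left(-75 - -27\right) - 173 = \left(-75 + 27\right) - 173 = -48 - 173 = -221$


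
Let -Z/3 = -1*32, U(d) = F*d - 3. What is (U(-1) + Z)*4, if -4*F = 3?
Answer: 375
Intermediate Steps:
F = -3/4 (F = -1/4*3 = -3/4 ≈ -0.75000)
U(d) = -3 - 3*d/4 (U(d) = -3*d/4 - 3 = -3 - 3*d/4)
Z = 96 (Z = -(-3)*32 = -3*(-32) = 96)
(U(-1) + Z)*4 = ((-3 - 3/4*(-1)) + 96)*4 = ((-3 + 3/4) + 96)*4 = (-9/4 + 96)*4 = (375/4)*4 = 375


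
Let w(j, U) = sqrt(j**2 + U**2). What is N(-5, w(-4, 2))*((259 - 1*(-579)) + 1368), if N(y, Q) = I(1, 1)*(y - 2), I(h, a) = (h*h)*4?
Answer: -61768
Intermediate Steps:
I(h, a) = 4*h**2 (I(h, a) = h**2*4 = 4*h**2)
w(j, U) = sqrt(U**2 + j**2)
N(y, Q) = -8 + 4*y (N(y, Q) = (4*1**2)*(y - 2) = (4*1)*(-2 + y) = 4*(-2 + y) = -8 + 4*y)
N(-5, w(-4, 2))*((259 - 1*(-579)) + 1368) = (-8 + 4*(-5))*((259 - 1*(-579)) + 1368) = (-8 - 20)*((259 + 579) + 1368) = -28*(838 + 1368) = -28*2206 = -61768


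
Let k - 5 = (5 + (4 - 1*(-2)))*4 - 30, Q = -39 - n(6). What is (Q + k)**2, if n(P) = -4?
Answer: 256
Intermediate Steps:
Q = -35 (Q = -39 - 1*(-4) = -39 + 4 = -35)
k = 19 (k = 5 + ((5 + (4 - 1*(-2)))*4 - 30) = 5 + ((5 + (4 + 2))*4 - 30) = 5 + ((5 + 6)*4 - 30) = 5 + (11*4 - 30) = 5 + (44 - 30) = 5 + 14 = 19)
(Q + k)**2 = (-35 + 19)**2 = (-16)**2 = 256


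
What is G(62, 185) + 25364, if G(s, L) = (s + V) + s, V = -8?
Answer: 25480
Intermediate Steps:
G(s, L) = -8 + 2*s (G(s, L) = (s - 8) + s = (-8 + s) + s = -8 + 2*s)
G(62, 185) + 25364 = (-8 + 2*62) + 25364 = (-8 + 124) + 25364 = 116 + 25364 = 25480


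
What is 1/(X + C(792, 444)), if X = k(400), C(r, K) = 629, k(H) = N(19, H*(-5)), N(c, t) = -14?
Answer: 1/615 ≈ 0.0016260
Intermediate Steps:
k(H) = -14
X = -14
1/(X + C(792, 444)) = 1/(-14 + 629) = 1/615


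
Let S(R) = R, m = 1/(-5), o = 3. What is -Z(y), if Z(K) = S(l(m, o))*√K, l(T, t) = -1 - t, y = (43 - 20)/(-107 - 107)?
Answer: 2*I*√4922/107 ≈ 1.3113*I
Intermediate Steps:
y = -23/214 (y = 23/(-214) = 23*(-1/214) = -23/214 ≈ -0.10748)
m = -⅕ ≈ -0.20000
Z(K) = -4*√K (Z(K) = (-1 - 1*3)*√K = (-1 - 3)*√K = -4*√K)
-Z(y) = -(-4)*√(-23/214) = -(-4)*I*√4922/214 = -(-2)*I*√4922/107 = 2*I*√4922/107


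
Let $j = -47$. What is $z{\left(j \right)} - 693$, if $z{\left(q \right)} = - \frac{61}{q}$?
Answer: $- \frac{32510}{47} \approx -691.7$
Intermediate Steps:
$z{\left(j \right)} - 693 = - \frac{61}{-47} - 693 = \left(-61\right) \left(- \frac{1}{47}\right) - 693 = \frac{61}{47} - 693 = - \frac{32510}{47}$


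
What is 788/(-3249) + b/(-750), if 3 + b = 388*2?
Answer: -1034159/812250 ≈ -1.2732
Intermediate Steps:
b = 773 (b = -3 + 388*2 = -3 + 776 = 773)
788/(-3249) + b/(-750) = 788/(-3249) + 773/(-750) = 788*(-1/3249) + 773*(-1/750) = -788/3249 - 773/750 = -1034159/812250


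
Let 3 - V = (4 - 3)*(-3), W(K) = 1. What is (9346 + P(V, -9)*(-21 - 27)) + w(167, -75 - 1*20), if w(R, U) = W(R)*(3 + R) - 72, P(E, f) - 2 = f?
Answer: 9780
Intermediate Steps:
V = 6 (V = 3 - (4 - 3)*(-3) = 3 - (-3) = 3 - 1*(-3) = 3 + 3 = 6)
P(E, f) = 2 + f
w(R, U) = -69 + R (w(R, U) = 1*(3 + R) - 72 = (3 + R) - 72 = -69 + R)
(9346 + P(V, -9)*(-21 - 27)) + w(167, -75 - 1*20) = (9346 + (2 - 9)*(-21 - 27)) + (-69 + 167) = (9346 - 7*(-48)) + 98 = (9346 + 336) + 98 = 9682 + 98 = 9780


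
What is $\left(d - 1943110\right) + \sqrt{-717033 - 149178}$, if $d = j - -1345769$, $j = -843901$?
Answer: $-1441242 + i \sqrt{866211} \approx -1.4412 \cdot 10^{6} + 930.7 i$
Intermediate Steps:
$d = 501868$ ($d = -843901 - -1345769 = -843901 + 1345769 = 501868$)
$\left(d - 1943110\right) + \sqrt{-717033 - 149178} = \left(501868 - 1943110\right) + \sqrt{-717033 - 149178} = -1441242 + \sqrt{-866211} = -1441242 + i \sqrt{866211}$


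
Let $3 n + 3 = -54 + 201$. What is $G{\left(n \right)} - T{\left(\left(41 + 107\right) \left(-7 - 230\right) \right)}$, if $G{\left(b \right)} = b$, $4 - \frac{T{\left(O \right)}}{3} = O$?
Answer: $-105192$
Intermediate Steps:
$n = 48$ ($n = -1 + \frac{-54 + 201}{3} = -1 + \frac{1}{3} \cdot 147 = -1 + 49 = 48$)
$T{\left(O \right)} = 12 - 3 O$
$G{\left(n \right)} - T{\left(\left(41 + 107\right) \left(-7 - 230\right) \right)} = 48 - \left(12 - 3 \left(41 + 107\right) \left(-7 - 230\right)\right) = 48 - \left(12 - 3 \cdot 148 \left(-237\right)\right) = 48 - \left(12 - -105228\right) = 48 - \left(12 + 105228\right) = 48 - 105240 = -105192$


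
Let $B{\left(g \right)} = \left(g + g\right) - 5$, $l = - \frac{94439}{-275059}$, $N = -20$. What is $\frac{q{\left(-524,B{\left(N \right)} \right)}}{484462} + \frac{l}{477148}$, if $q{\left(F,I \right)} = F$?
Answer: $- \frac{34363013100375}{31791329448894092} \approx -0.0010809$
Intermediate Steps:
$l = \frac{94439}{275059}$ ($l = \left(-94439\right) \left(- \frac{1}{275059}\right) = \frac{94439}{275059} \approx 0.34334$)
$B{\left(g \right)} = -5 + 2 g$ ($B{\left(g \right)} = 2 g - 5 = -5 + 2 g$)
$\frac{q{\left(-524,B{\left(N \right)} \right)}}{484462} + \frac{l}{477148} = - \frac{524}{484462} + \frac{94439}{275059 \cdot 477148} = \left(-524\right) \frac{1}{484462} + \frac{94439}{275059} \cdot \frac{1}{477148} = - \frac{262}{242231} + \frac{94439}{131243851732} = - \frac{34363013100375}{31791329448894092}$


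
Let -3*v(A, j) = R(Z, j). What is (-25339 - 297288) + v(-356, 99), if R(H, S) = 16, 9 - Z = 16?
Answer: -967897/3 ≈ -3.2263e+5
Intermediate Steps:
Z = -7 (Z = 9 - 1*16 = 9 - 16 = -7)
v(A, j) = -16/3 (v(A, j) = -⅓*16 = -16/3)
(-25339 - 297288) + v(-356, 99) = (-25339 - 297288) - 16/3 = -322627 - 16/3 = -967897/3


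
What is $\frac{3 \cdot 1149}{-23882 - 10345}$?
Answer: $- \frac{383}{3803} \approx -0.10071$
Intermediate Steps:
$\frac{3 \cdot 1149}{-23882 - 10345} = \frac{3447}{-34227} = 3447 \left(- \frac{1}{34227}\right) = - \frac{383}{3803}$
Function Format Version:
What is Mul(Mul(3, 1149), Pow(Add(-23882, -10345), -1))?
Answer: Rational(-383, 3803) ≈ -0.10071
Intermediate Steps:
Mul(Mul(3, 1149), Pow(Add(-23882, -10345), -1)) = Mul(3447, Pow(-34227, -1)) = Mul(3447, Rational(-1, 34227)) = Rational(-383, 3803)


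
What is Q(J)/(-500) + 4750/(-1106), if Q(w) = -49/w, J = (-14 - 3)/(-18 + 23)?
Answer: -4064597/940100 ≈ -4.3236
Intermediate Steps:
J = -17/5 ≈ -3.4000
Q(J)/(-500) + 4750/(-1106) = -49/(-17/5)/(-500) + 4750/(-1106) = -49*(-5/17)*(-1/500) + 4750*(-1/1106) = (245/17)*(-1/500) - 2375/553 = -49/1700 - 2375/553 = -4064597/940100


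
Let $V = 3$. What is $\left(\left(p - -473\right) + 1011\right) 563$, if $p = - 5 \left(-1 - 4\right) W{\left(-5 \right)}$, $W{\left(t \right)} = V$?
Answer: $877717$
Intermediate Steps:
$W{\left(t \right)} = 3$
$p = 75$ ($p = - 5 \left(-1 - 4\right) 3 = \left(-5\right) \left(-5\right) 3 = 25 \cdot 3 = 75$)
$\left(\left(p - -473\right) + 1011\right) 563 = \left(\left(75 - -473\right) + 1011\right) 563 = \left(\left(75 + 473\right) + 1011\right) 563 = \left(548 + 1011\right) 563 = 1559 \cdot 563 = 877717$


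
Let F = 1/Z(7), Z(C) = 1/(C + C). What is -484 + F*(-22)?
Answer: -792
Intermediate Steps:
Z(C) = 1/(2*C)
F = 14 (F = 1/((½)/7) = 1/((½)*(⅐)) = 1/(1/14) = 14)
-484 + F*(-22) = -484 + 14*(-22) = -484 - 308 = -792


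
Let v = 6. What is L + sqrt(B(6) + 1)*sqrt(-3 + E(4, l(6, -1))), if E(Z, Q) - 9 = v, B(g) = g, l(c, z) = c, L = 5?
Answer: 5 + 2*sqrt(21) ≈ 14.165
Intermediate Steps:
E(Z, Q) = 15 (E(Z, Q) = 9 + 6 = 15)
L + sqrt(B(6) + 1)*sqrt(-3 + E(4, l(6, -1))) = 5 + sqrt(6 + 1)*sqrt(-3 + 15) = 5 + sqrt(7)*sqrt(12) = 5 + sqrt(7)*(2*sqrt(3)) = 5 + 2*sqrt(21)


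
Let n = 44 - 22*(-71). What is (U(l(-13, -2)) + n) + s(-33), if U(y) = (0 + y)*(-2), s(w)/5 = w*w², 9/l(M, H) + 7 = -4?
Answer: -1958851/11 ≈ -1.7808e+5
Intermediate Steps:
l(M, H) = -9/11 (l(M, H) = 9/(-7 - 4) = 9/(-11) = 9*(-1/11) = -9/11)
n = 1606 (n = 44 + 1562 = 1606)
s(w) = 5*w³ (s(w) = 5*(w*w²) = 5*w³)
U(y) = -2*y (U(y) = y*(-2) = -2*y)
(U(l(-13, -2)) + n) + s(-33) = (-2*(-9/11) + 1606) + 5*(-33)³ = (18/11 + 1606) + 5*(-35937) = 17684/11 - 179685 = -1958851/11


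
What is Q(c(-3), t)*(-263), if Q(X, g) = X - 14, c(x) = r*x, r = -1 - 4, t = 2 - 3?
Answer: -263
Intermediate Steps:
t = -1
r = -5
c(x) = -5*x
Q(X, g) = -14 + X
Q(c(-3), t)*(-263) = (-14 - 5*(-3))*(-263) = (-14 + 15)*(-263) = 1*(-263) = -263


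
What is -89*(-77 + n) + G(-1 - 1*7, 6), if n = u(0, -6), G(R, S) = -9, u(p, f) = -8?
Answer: 7556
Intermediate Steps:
n = -8
-89*(-77 + n) + G(-1 - 1*7, 6) = -89*(-77 - 8) - 9 = -89*(-85) - 9 = 7565 - 9 = 7556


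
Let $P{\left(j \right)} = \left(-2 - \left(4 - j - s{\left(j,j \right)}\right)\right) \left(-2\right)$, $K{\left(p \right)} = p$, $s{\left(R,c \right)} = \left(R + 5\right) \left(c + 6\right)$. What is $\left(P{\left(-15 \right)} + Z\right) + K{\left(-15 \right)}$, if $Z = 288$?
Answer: $135$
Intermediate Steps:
$s{\left(R,c \right)} = \left(5 + R\right) \left(6 + c\right)$
$P{\left(j \right)} = -48 - 24 j - 2 j^{2}$ ($P{\left(j \right)} = \left(-2 - \left(-26 - 12 j - j j\right)\right) \left(-2\right) = \left(-2 - \left(-26 - j^{2} - 12 j\right)\right) \left(-2\right) = \left(-2 + \left(26 + j^{2} + 12 j\right)\right) \left(-2\right) = \left(24 + j^{2} + 12 j\right) \left(-2\right) = -48 - 24 j - 2 j^{2}$)
$\left(P{\left(-15 \right)} + Z\right) + K{\left(-15 \right)} = \left(\left(-48 - -360 - 2 \left(-15\right)^{2}\right) + 288\right) - 15 = \left(\left(-48 + 360 - 450\right) + 288\right) - 15 = \left(-138 + 288\right) - 15 = 150 - 15 = 135$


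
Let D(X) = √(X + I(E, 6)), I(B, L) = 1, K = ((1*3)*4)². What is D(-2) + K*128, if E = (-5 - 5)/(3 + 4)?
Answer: 18432 + I ≈ 18432.0 + 1.0*I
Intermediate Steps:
E = -10/7 ≈ -1.4286
K = 144 (K = (3*4)² = 12² = 144)
D(X) = √(1 + X) (D(X) = √(X + 1) = √(1 + X))
D(-2) + K*128 = √(1 - 2) + 144*128 = √(-1) + 18432 = I + 18432 = 18432 + I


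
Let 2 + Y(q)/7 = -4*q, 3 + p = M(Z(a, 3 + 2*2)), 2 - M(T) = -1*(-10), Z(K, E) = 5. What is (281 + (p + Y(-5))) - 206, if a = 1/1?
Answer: 190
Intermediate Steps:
a = 1
M(T) = -8 (M(T) = 2 - (-1)*(-10) = 2 - 1*10 = 2 - 10 = -8)
p = -11 (p = -3 - 8 = -11)
Y(q) = -14 - 28*q (Y(q) = -14 + 7*(-4*q) = -14 - 28*q)
(281 + (p + Y(-5))) - 206 = (281 + (-11 + (-14 - 28*(-5)))) - 206 = (281 + (-11 + (-14 + 140))) - 206 = (281 + (-11 + 126)) - 206 = (281 + 115) - 206 = 396 - 206 = 190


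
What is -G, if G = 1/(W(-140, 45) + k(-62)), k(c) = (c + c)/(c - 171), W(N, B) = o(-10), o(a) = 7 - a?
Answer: -233/4085 ≈ -0.057038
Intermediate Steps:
W(N, B) = 17 (W(N, B) = 7 - 1*(-10) = 7 + 10 = 17)
k(c) = 2*c/(-171 + c) (k(c) = (2*c)/(-171 + c) = 2*c/(-171 + c))
G = 233/4085 (G = 1/(17 + 2*(-62)/(-171 - 62)) = 1/(17 + 2*(-62)/(-233)) = 1/(17 + 2*(-62)*(-1/233)) = 1/(17 + 124/233) = 1/(4085/233) = 233/4085 ≈ 0.057038)
-G = -1*233/4085 = -233/4085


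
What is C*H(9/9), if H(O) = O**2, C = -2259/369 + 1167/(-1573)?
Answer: -442670/64493 ≈ -6.8638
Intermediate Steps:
C = -442670/64493 (C = -2259*1/369 + 1167*(-1/1573) = -251/41 - 1167/1573 = -442670/64493 ≈ -6.8638)
C*H(9/9) = -442670*1**2/64493 = -442670/64493*1**2 = -442670/64493*1 = -442670/64493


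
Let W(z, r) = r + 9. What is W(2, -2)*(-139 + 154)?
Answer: 105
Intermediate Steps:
W(z, r) = 9 + r
W(2, -2)*(-139 + 154) = (9 - 2)*(-139 + 154) = 7*15 = 105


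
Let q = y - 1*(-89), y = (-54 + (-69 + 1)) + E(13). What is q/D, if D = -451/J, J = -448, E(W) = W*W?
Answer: 60928/451 ≈ 135.10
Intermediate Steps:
E(W) = W**2
y = 47 (y = (-54 + (-69 + 1)) + 13**2 = (-54 - 68) + 169 = -122 + 169 = 47)
D = 451/448 (D = -451/(-448) = -451*(-1/448) = 451/448 ≈ 1.0067)
q = 136 (q = 47 - 1*(-89) = 47 + 89 = 136)
q/D = 136/(451/448) = 136*(448/451) = 60928/451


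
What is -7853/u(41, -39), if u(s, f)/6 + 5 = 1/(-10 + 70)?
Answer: 78530/299 ≈ 262.64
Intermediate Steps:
u(s, f) = -299/10 (u(s, f) = -30 + 6/(-10 + 70) = -30 + 6/60 = -30 + 6*(1/60) = -30 + ⅒ = -299/10)
-7853/u(41, -39) = -7853/(-299/10) = -7853*(-10/299) = 78530/299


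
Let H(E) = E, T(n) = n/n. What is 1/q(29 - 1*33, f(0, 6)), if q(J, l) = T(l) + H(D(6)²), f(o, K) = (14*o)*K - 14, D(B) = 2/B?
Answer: 9/10 ≈ 0.90000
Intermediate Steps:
T(n) = 1
f(o, K) = -14 + 14*K*o (f(o, K) = 14*K*o - 14 = -14 + 14*K*o)
q(J, l) = 10/9 (q(J, l) = 1 + (2/6)² = 1 + (2*(⅙))² = 1 + (⅓)² = 1 + ⅑ = 10/9)
1/q(29 - 1*33, f(0, 6)) = 1/(10/9) = 9/10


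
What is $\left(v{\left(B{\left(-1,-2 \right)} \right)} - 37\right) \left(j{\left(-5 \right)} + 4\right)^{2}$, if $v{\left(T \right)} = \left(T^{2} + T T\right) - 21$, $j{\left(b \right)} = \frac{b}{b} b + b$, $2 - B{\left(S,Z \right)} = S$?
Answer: $-1440$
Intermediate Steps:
$B{\left(S,Z \right)} = 2 - S$
$j{\left(b \right)} = 2 b$ ($j{\left(b \right)} = 1 b + b = b + b = 2 b$)
$v{\left(T \right)} = -21 + 2 T^{2}$ ($v{\left(T \right)} = \left(T^{2} + T^{2}\right) - 21 = 2 T^{2} - 21 = -21 + 2 T^{2}$)
$\left(v{\left(B{\left(-1,-2 \right)} \right)} - 37\right) \left(j{\left(-5 \right)} + 4\right)^{2} = \left(\left(-21 + 2 \left(2 - -1\right)^{2}\right) - 37\right) \left(2 \left(-5\right) + 4\right)^{2} = \left(\left(-21 + 2 \left(2 + 1\right)^{2}\right) - 37\right) \left(-10 + 4\right)^{2} = \left(\left(-21 + 2 \cdot 3^{2}\right) - 37\right) \left(-6\right)^{2} = \left(\left(-21 + 2 \cdot 9\right) - 37\right) 36 = \left(\left(-21 + 18\right) - 37\right) 36 = \left(-3 - 37\right) 36 = \left(-40\right) 36 = -1440$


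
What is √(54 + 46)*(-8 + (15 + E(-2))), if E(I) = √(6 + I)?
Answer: 90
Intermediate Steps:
√(54 + 46)*(-8 + (15 + E(-2))) = √(54 + 46)*(-8 + (15 + √(6 - 2))) = √100*(-8 + (15 + √4)) = 10*(-8 + (15 + 2)) = 10*(-8 + 17) = 10*9 = 90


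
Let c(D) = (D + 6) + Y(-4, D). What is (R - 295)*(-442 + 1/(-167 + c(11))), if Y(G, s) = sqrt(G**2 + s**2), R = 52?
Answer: 2401956828/22363 + 243*sqrt(137)/22363 ≈ 1.0741e+5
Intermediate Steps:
c(D) = 6 + D + sqrt(16 + D**2) (c(D) = (D + 6) + sqrt((-4)**2 + D**2) = (6 + D) + sqrt(16 + D**2) = 6 + D + sqrt(16 + D**2))
(R - 295)*(-442 + 1/(-167 + c(11))) = (52 - 295)*(-442 + 1/(-167 + (6 + 11 + sqrt(16 + 11**2)))) = -243*(-442 + 1/(-167 + (6 + 11 + sqrt(16 + 121)))) = -243*(-442 + 1/(-167 + (6 + 11 + sqrt(137)))) = -243*(-442 + 1/(-167 + (17 + sqrt(137)))) = -243*(-442 + 1/(-150 + sqrt(137))) = 107406 - 243/(-150 + sqrt(137))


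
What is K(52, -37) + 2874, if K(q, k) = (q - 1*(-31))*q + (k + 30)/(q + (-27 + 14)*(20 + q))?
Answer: 6355967/884 ≈ 7190.0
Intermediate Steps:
K(q, k) = q*(31 + q) + (30 + k)/(-260 - 12*q) (K(q, k) = (q + 31)*q + (30 + k)/(q - 13*(20 + q)) = (31 + q)*q + (30 + k)/(q + (-260 - 13*q)) = q*(31 + q) + (30 + k)/(-260 - 12*q))
K(52, -37) + 2874 = (-30 - 1*(-37) + 12*52³ + 632*52² + 8060*52)/(4*(65 + 3*52)) + 2874 = (-30 + 37 + 12*140608 + 632*2704 + 419120)/(4*(65 + 156)) + 2874 = (¼)*(-30 + 37 + 1687296 + 1708928 + 419120)/221 + 2874 = (¼)*(1/221)*3815351 + 2874 = 3815351/884 + 2874 = 6355967/884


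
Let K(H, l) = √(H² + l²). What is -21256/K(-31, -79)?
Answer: -10628*√7202/3601 ≈ -250.47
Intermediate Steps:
-21256/K(-31, -79) = -21256/√((-31)² + (-79)²) = -21256/√(961 + 6241) = -21256*√7202/7202 = -10628*√7202/3601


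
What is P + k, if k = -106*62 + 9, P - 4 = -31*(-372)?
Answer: 4973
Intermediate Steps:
P = 11536 (P = 4 - 31*(-372) = 4 + 11532 = 11536)
k = -6563 (k = -6572 + 9 = -6563)
P + k = 11536 - 6563 = 4973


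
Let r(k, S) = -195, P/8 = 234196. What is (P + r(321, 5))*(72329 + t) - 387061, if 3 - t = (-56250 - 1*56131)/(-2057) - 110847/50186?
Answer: 607753747025810113/4488374 ≈ 1.3541e+11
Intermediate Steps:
P = 1873568 (P = 8*234196 = 1873568)
t = -5102242781/103232602 (t = 3 - ((-56250 - 1*56131)/(-2057) - 110847/50186) = 3 - ((-56250 - 56131)*(-1/2057) - 110847*1/50186) = 3 - (-112381*(-1/2057) - 110847/50186) = 3 - (112381/2057 - 110847/50186) = 3 - 1*5411940587/103232602 = 3 - 5411940587/103232602 = -5102242781/103232602 ≈ -49.425)
(P + r(321, 5))*(72329 + t) - 387061 = (1873568 - 195)*(72329 - 5102242781/103232602) - 387061 = 1873373*(7461608627277/103232602) - 387061 = 607755484300338927/4488374 - 387061 = 607753747025810113/4488374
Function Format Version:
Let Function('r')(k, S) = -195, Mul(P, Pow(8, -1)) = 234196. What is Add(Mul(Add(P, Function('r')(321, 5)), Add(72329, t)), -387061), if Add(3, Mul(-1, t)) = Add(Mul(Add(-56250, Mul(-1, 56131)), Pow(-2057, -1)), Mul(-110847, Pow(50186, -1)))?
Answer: Rational(607753747025810113, 4488374) ≈ 1.3541e+11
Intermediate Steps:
P = 1873568 (P = Mul(8, 234196) = 1873568)
t = Rational(-5102242781, 103232602) (t = Add(3, Mul(-1, Add(Mul(Add(-56250, Mul(-1, 56131)), Pow(-2057, -1)), Mul(-110847, Pow(50186, -1))))) = Add(3, Mul(-1, Add(Mul(Add(-56250, -56131), Rational(-1, 2057)), Mul(-110847, Rational(1, 50186))))) = Add(3, Mul(-1, Add(Mul(-112381, Rational(-1, 2057)), Rational(-110847, 50186)))) = Add(3, Mul(-1, Add(Rational(112381, 2057), Rational(-110847, 50186)))) = Add(3, Mul(-1, Rational(5411940587, 103232602))) = Add(3, Rational(-5411940587, 103232602)) = Rational(-5102242781, 103232602) ≈ -49.425)
Add(Mul(Add(P, Function('r')(321, 5)), Add(72329, t)), -387061) = Add(Mul(Add(1873568, -195), Add(72329, Rational(-5102242781, 103232602))), -387061) = Add(Mul(1873373, Rational(7461608627277, 103232602)), -387061) = Add(Rational(607755484300338927, 4488374), -387061) = Rational(607753747025810113, 4488374)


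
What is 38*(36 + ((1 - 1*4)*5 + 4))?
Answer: 950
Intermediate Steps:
38*(36 + ((1 - 1*4)*5 + 4)) = 38*(36 + ((1 - 4)*5 + 4)) = 38*(36 + (-3*5 + 4)) = 38*(36 + (-15 + 4)) = 38*(36 - 11) = 38*25 = 950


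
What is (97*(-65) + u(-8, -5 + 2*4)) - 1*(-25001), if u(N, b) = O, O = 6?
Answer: 18702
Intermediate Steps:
u(N, b) = 6
(97*(-65) + u(-8, -5 + 2*4)) - 1*(-25001) = (97*(-65) + 6) - 1*(-25001) = (-6305 + 6) + 25001 = -6299 + 25001 = 18702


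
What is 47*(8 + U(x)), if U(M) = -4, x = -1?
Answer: 188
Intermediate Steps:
47*(8 + U(x)) = 47*(8 - 4) = 47*4 = 188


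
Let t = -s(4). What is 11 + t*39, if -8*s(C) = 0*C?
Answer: 11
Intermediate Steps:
s(C) = 0 (s(C) = -0*C = -⅛*0 = 0)
t = 0 (t = -1*0 = 0)
11 + t*39 = 11 + 0*39 = 11 + 0 = 11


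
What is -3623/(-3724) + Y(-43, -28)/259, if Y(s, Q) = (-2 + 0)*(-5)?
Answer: 139371/137788 ≈ 1.0115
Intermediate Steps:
Y(s, Q) = 10 (Y(s, Q) = -2*(-5) = 10)
-3623/(-3724) + Y(-43, -28)/259 = -3623/(-3724) + 10/259 = -3623*(-1/3724) + 10*(1/259) = 3623/3724 + 10/259 = 139371/137788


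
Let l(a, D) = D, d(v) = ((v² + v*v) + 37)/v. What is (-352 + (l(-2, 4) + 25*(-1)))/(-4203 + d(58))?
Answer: 21634/237009 ≈ 0.091279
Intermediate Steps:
d(v) = (37 + 2*v²)/v (d(v) = ((v² + v²) + 37)/v = (2*v² + 37)/v = (37 + 2*v²)/v)
(-352 + (l(-2, 4) + 25*(-1)))/(-4203 + d(58)) = (-352 + (4 + 25*(-1)))/(-4203 + (2*58 + 37/58)) = (-352 + (4 - 25))/(-4203 + (116 + 37*(1/58))) = (-352 - 21)/(-4203 + (116 + 37/58)) = -373/(-4203 + 6765/58) = -373/(-237009/58) = -373*(-58/237009) = 21634/237009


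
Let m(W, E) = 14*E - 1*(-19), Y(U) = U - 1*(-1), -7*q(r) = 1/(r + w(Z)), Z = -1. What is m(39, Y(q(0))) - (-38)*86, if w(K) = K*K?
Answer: 3299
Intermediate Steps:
w(K) = K**2
q(r) = -1/(7*(1 + r)) (q(r) = -1/(7*(r + (-1)**2)) = -1/(7*(r + 1)) = -1/(7*(1 + r)))
Y(U) = 1 + U (Y(U) = U + 1 = 1 + U)
m(W, E) = 19 + 14*E (m(W, E) = 14*E + 19 = 19 + 14*E)
m(39, Y(q(0))) - (-38)*86 = (19 + 14*(1 - 1/(7 + 7*0))) - (-38)*86 = (19 + 14*(1 - 1/(7 + 0))) - 1*(-3268) = (19 + 14*(1 - 1/7)) + 3268 = (19 + 14*(6/7)) + 3268 = (19 + 12) + 3268 = 31 + 3268 = 3299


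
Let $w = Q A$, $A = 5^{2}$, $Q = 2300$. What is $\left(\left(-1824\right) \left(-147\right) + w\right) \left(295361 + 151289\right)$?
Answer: $145441746200$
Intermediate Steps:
$A = 25$
$w = 57500$ ($w = 2300 \cdot 25 = 57500$)
$\left(\left(-1824\right) \left(-147\right) + w\right) \left(295361 + 151289\right) = \left(\left(-1824\right) \left(-147\right) + 57500\right) \left(295361 + 151289\right) = \left(268128 + 57500\right) 446650 = 325628 \cdot 446650 = 145441746200$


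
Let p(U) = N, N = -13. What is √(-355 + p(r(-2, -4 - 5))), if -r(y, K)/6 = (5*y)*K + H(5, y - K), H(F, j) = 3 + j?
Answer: 4*I*√23 ≈ 19.183*I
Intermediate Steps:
r(y, K) = -18 - 6*y + 6*K - 30*K*y (r(y, K) = -6*((5*y)*K + (3 + (y - K))) = -6*(5*K*y + (3 + y - K)) = -6*(3 + y - K + 5*K*y) = -18 - 6*y + 6*K - 30*K*y)
p(U) = -13
√(-355 + p(r(-2, -4 - 5))) = √(-355 - 13) = √(-368) = 4*I*√23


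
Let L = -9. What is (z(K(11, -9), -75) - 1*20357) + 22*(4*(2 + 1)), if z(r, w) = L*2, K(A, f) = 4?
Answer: -20111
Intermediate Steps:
z(r, w) = -18 (z(r, w) = -9*2 = -18)
(z(K(11, -9), -75) - 1*20357) + 22*(4*(2 + 1)) = (-18 - 1*20357) + 22*(4*(2 + 1)) = (-18 - 20357) + 22*(4*3) = -20375 + 22*12 = -20375 + 264 = -20111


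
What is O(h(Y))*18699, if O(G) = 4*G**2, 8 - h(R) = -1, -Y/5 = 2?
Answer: 6058476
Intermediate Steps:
Y = -10 (Y = -5*2 = -10)
h(R) = 9 (h(R) = 8 - 1*(-1) = 8 + 1 = 9)
O(h(Y))*18699 = (4*9**2)*18699 = (4*81)*18699 = 324*18699 = 6058476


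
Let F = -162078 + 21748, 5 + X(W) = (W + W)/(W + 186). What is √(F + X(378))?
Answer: I*√309997054/47 ≈ 374.61*I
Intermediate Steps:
X(W) = -5 + 2*W/(186 + W) (X(W) = -5 + (W + W)/(W + 186) = -5 + (2*W)/(186 + W) = -5 + 2*W/(186 + W))
F = -140330
√(F + X(378)) = √(-140330 + 3*(-310 - 1*378)/(186 + 378)) = √(-140330 + 3*(-310 - 378)/564) = √(-140330 + 3*(1/564)*(-688)) = √(-140330 - 172/47) = √(-6595682/47) = I*√309997054/47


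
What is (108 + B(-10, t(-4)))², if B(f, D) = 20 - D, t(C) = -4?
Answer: 17424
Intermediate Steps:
(108 + B(-10, t(-4)))² = (108 + (20 - 1*(-4)))² = (108 + (20 + 4))² = (108 + 24)² = 132² = 17424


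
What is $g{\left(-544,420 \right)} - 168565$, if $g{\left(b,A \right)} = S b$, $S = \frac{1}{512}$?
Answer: $- \frac{2697057}{16} \approx -1.6857 \cdot 10^{5}$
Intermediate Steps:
$S = \frac{1}{512} \approx 0.0019531$
$g{\left(b,A \right)} = \frac{b}{512}$
$g{\left(-544,420 \right)} - 168565 = \frac{1}{512} \left(-544\right) - 168565 = - \frac{17}{16} - 168565 = - \frac{2697057}{16}$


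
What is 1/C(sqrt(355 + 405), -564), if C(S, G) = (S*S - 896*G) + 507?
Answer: 1/506611 ≈ 1.9739e-6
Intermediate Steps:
C(S, G) = 507 + S**2 - 896*G (C(S, G) = (S**2 - 896*G) + 507 = 507 + S**2 - 896*G)
1/C(sqrt(355 + 405), -564) = 1/(507 + (sqrt(355 + 405))**2 - 896*(-564)) = 1/(507 + (sqrt(760))**2 + 505344) = 1/(507 + (2*sqrt(190))**2 + 505344) = 1/(507 + 760 + 505344) = 1/506611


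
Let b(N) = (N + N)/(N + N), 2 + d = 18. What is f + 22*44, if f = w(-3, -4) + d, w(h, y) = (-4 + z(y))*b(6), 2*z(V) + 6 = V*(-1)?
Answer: 979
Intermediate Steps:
d = 16 (d = -2 + 18 = 16)
b(N) = 1 (b(N) = (2*N)/((2*N)) = (2*N)*(1/(2*N)) = 1)
z(V) = -3 - V/2 (z(V) = -3 + (V*(-1))/2 = -3 + (-V)/2 = -3 - V/2)
w(h, y) = -7 - y/2 (w(h, y) = (-4 + (-3 - y/2))*1 = (-7 - y/2)*1 = -7 - y/2)
f = 11 (f = (-7 - ½*(-4)) + 16 = (-7 + 2) + 16 = -5 + 16 = 11)
f + 22*44 = 11 + 22*44 = 11 + 968 = 979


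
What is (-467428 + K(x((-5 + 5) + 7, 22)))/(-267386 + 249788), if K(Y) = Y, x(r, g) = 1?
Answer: 155809/5866 ≈ 26.561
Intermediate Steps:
(-467428 + K(x((-5 + 5) + 7, 22)))/(-267386 + 249788) = (-467428 + 1)/(-267386 + 249788) = -467427/(-17598) = -467427*(-1/17598) = 155809/5866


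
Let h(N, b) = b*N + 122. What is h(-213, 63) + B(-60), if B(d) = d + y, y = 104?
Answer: -13253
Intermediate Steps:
h(N, b) = 122 + N*b (h(N, b) = N*b + 122 = 122 + N*b)
B(d) = 104 + d (B(d) = d + 104 = 104 + d)
h(-213, 63) + B(-60) = (122 - 213*63) + (104 - 60) = (122 - 13419) + 44 = -13297 + 44 = -13253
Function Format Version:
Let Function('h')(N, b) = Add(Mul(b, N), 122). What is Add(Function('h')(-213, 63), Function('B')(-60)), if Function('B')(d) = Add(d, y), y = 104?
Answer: -13253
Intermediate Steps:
Function('h')(N, b) = Add(122, Mul(N, b)) (Function('h')(N, b) = Add(Mul(N, b), 122) = Add(122, Mul(N, b)))
Function('B')(d) = Add(104, d) (Function('B')(d) = Add(d, 104) = Add(104, d))
Add(Function('h')(-213, 63), Function('B')(-60)) = Add(Add(122, Mul(-213, 63)), Add(104, -60)) = Add(Add(122, -13419), 44) = Add(-13297, 44) = -13253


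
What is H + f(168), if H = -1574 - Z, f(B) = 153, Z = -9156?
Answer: 7735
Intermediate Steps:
H = 7582 (H = -1574 - 1*(-9156) = -1574 + 9156 = 7582)
H + f(168) = 7582 + 153 = 7735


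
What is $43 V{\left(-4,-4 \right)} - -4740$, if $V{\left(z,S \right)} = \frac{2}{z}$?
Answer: $\frac{9437}{2} \approx 4718.5$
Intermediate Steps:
$43 V{\left(-4,-4 \right)} - -4740 = 43 \frac{2}{-4} - -4740 = 43 \cdot 2 \left(- \frac{1}{4}\right) + 4740 = 43 \left(- \frac{1}{2}\right) + 4740 = - \frac{43}{2} + 4740 = \frac{9437}{2}$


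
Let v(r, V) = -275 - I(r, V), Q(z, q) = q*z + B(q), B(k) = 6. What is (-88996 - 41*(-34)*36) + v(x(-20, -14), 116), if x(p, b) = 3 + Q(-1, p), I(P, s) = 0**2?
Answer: -39087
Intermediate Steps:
I(P, s) = 0
Q(z, q) = 6 + q*z (Q(z, q) = q*z + 6 = 6 + q*z)
x(p, b) = 9 - p (x(p, b) = 3 + (6 + p*(-1)) = 3 + (6 - p) = 9 - p)
v(r, V) = -275 (v(r, V) = -275 - 1*0 = -275 + 0 = -275)
(-88996 - 41*(-34)*36) + v(x(-20, -14), 116) = (-88996 - 41*(-34)*36) - 275 = (-88996 - (-1394)*36) - 275 = (-88996 - 1*(-50184)) - 275 = (-88996 + 50184) - 275 = -38812 - 275 = -39087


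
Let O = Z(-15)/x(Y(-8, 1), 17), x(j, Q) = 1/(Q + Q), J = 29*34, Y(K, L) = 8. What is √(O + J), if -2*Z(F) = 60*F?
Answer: √16286 ≈ 127.62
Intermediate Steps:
Z(F) = -30*F
J = 986
x(j, Q) = 1/(2*Q)
O = 15300 (O = (-30*(-15))/(((½)/17)) = 450/(((½)*(1/17))) = 450/(1/34) = 450*34 = 15300)
√(O + J) = √(15300 + 986) = √16286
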